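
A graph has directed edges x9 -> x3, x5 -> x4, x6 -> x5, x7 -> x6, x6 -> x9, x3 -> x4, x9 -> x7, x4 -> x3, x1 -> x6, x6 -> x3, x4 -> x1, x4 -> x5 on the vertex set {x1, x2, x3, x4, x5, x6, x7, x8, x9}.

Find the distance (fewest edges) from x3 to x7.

5

Distance 0: x3.
Distance 1: x4.
Distance 2: x1, x5.
Distance 3: x6.
Distance 4: x9.
Distance 5: x7 — contains x7.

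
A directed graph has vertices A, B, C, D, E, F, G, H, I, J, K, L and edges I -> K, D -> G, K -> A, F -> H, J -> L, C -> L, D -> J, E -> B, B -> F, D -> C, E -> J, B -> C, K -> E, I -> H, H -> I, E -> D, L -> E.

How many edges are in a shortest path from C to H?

5

Distance 0: C.
Distance 1: L.
Distance 2: E.
Distance 3: B, D, J.
Distance 4: F, G.
Distance 5: H — contains H.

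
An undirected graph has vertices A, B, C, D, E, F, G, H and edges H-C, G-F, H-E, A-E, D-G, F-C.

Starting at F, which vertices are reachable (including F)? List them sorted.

A, C, D, E, F, G, H

Start at F.
Its neighbours: C, G.
Then their neighbours: D, H.
Then next layer: E.
Then next layer: A.
Nothing further is reachable.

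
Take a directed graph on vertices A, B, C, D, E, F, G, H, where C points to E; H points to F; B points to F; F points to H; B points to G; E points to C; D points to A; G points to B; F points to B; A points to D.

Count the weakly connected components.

3

From A: component {A, D}.
From B: component {B, F, G, H}.
From C: component {C, E}.
That's 3 components.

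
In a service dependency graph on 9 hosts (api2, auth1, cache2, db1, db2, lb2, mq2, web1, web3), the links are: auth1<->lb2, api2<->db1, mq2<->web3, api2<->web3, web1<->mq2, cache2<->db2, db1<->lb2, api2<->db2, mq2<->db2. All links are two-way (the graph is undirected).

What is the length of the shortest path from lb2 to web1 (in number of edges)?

Distance 0: lb2.
Distance 1: auth1, db1.
Distance 2: api2.
Distance 3: db2, web3.
Distance 4: cache2, mq2.
Distance 5: web1 — contains web1.

5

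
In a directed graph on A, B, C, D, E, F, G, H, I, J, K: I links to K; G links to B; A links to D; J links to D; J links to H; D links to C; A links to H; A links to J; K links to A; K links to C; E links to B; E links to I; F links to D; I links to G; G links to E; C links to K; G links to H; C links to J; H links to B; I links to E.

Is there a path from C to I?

Explore from C.
Distance 1: reach J, K.
Distance 2: reach A, D, H.
Distance 3: reach B.
The search from C is exhausted; no directed path reaches I.

No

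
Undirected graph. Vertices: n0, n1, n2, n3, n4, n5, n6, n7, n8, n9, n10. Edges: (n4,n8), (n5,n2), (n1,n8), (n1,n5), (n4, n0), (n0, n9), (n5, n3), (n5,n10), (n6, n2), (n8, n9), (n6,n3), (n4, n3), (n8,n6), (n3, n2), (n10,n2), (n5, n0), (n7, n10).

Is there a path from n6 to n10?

Yes

Explore from n6.
Distance 1: reach n2, n3, n8.
Distance 2: reach n1, n4, n5, n9, n10.
Found n10.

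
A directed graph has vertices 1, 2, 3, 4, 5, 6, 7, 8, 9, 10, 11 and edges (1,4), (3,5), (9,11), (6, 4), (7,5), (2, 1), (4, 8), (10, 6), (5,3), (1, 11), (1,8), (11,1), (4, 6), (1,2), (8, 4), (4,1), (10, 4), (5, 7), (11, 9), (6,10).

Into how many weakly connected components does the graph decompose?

From 1: component {1, 2, 4, 6, 8, 9, 10, 11}.
From 3: component {3, 5, 7}.
That's 2 components.

2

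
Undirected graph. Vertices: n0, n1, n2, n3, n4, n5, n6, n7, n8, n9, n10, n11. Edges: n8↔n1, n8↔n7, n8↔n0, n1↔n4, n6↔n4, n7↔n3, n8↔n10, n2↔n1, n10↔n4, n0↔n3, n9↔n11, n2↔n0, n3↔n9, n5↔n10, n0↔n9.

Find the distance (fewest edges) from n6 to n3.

5

Distance 0: n6.
Distance 1: n4.
Distance 2: n1, n10.
Distance 3: n2, n5, n8.
Distance 4: n0, n7.
Distance 5: n3, n9 — contains n3.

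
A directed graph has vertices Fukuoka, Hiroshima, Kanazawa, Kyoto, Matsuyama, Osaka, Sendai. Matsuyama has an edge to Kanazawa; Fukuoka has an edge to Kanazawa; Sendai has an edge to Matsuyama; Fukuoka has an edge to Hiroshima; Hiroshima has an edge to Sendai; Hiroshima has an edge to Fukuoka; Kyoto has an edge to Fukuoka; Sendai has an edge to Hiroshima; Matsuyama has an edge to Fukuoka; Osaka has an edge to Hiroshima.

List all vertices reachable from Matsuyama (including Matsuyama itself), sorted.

Start at Matsuyama.
Its neighbours: Fukuoka, Kanazawa.
Then their neighbours: Hiroshima.
Then next layer: Sendai.
Nothing further is reachable.

Fukuoka, Hiroshima, Kanazawa, Matsuyama, Sendai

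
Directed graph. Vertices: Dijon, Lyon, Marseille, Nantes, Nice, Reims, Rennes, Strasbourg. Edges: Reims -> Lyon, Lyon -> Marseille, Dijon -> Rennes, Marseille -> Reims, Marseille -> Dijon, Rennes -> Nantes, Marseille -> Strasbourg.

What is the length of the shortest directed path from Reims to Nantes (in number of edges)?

Distance 0: Reims.
Distance 1: Lyon.
Distance 2: Marseille.
Distance 3: Dijon, Strasbourg.
Distance 4: Rennes.
Distance 5: Nantes — contains Nantes.

5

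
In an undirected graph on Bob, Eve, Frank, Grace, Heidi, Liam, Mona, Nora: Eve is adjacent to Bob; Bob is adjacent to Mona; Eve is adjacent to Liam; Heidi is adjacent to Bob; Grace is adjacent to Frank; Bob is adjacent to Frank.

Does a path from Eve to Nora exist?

No

Explore from Eve.
Distance 1: reach Bob, Liam.
Distance 2: reach Frank, Heidi, Mona.
Distance 3: reach Grace.
The search is exhausted without reaching Nora; it lies in a different component.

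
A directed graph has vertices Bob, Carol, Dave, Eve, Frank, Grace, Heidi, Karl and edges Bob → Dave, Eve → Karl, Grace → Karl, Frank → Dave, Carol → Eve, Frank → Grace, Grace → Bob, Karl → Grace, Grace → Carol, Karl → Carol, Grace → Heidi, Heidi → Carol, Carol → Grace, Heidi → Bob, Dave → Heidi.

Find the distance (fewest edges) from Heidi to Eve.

Distance 0: Heidi.
Distance 1: Bob, Carol.
Distance 2: Dave, Eve, Grace — contains Eve.

2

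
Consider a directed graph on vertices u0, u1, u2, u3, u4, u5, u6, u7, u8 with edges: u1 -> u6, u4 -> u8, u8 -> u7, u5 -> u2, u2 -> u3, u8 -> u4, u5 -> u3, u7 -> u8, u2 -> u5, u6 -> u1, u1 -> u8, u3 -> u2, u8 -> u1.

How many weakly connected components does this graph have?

From u0: component {u0}.
From u1: component {u1, u4, u6, u7, u8}.
From u2: component {u2, u3, u5}.
That's 3 components.

3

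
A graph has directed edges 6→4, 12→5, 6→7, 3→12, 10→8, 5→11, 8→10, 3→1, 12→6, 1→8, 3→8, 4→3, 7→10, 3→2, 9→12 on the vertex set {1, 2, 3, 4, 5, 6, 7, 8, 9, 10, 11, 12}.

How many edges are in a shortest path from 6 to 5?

Distance 0: 6.
Distance 1: 4, 7.
Distance 2: 3, 10.
Distance 3: 1, 2, 8, 12.
Distance 4: 5 — contains 5.

4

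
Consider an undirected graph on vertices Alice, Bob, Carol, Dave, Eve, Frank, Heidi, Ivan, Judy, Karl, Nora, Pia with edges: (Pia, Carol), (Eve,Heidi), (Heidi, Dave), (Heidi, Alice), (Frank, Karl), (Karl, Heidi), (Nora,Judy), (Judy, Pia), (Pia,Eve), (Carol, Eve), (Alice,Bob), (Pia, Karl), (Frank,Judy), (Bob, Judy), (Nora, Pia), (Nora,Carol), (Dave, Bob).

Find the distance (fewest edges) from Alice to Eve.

2

Distance 0: Alice.
Distance 1: Bob, Heidi.
Distance 2: Dave, Eve, Judy, Karl — contains Eve.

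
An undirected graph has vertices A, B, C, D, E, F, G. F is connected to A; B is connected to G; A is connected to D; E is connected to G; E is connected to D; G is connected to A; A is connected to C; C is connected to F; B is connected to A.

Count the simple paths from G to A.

G–A
G–B–A
G–E–D–A

3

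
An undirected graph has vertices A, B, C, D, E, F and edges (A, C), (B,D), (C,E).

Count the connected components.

3

From A: component {A, C, E}.
From B: component {B, D}.
From F: component {F}.
That's 3 components.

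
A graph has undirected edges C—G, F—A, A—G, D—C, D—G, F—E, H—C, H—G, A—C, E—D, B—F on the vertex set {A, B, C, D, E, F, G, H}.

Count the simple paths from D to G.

7

D–C–A–G
D–C–G
D–C–H–G
D–E–F–A–C–G
D–E–F–A–C–H–G
D–E–F–A–G
D–G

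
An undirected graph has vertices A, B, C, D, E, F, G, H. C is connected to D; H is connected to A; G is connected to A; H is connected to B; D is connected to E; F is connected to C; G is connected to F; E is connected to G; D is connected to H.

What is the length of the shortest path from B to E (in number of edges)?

Distance 0: B.
Distance 1: H.
Distance 2: A, D.
Distance 3: C, E, G — contains E.

3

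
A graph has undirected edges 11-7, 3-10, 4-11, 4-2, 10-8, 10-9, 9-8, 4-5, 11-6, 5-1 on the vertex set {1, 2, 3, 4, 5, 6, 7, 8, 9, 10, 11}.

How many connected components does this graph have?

2

From 1: component {1, 2, 4, 5, 6, 7, 11}.
From 3: component {3, 8, 9, 10}.
That's 2 components.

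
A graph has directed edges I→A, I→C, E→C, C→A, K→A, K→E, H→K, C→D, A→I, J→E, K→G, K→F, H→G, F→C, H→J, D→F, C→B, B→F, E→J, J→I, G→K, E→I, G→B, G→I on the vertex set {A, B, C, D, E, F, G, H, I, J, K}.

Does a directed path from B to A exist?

Yes

Explore from B.
Distance 1: reach F.
Distance 2: reach C.
Distance 3: reach A, D.
Found A.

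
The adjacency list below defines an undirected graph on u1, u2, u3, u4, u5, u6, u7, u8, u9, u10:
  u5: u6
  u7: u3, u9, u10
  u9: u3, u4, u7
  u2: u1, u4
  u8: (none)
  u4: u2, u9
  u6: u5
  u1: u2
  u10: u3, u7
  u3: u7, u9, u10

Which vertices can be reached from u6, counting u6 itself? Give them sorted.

Start at u6.
Its neighbours: u5.
Nothing further is reachable.

u5, u6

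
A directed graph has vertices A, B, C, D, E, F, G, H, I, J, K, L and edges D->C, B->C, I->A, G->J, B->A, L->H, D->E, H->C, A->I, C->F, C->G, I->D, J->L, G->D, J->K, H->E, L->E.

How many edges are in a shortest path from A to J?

5

Distance 0: A.
Distance 1: I.
Distance 2: D.
Distance 3: C, E.
Distance 4: F, G.
Distance 5: J — contains J.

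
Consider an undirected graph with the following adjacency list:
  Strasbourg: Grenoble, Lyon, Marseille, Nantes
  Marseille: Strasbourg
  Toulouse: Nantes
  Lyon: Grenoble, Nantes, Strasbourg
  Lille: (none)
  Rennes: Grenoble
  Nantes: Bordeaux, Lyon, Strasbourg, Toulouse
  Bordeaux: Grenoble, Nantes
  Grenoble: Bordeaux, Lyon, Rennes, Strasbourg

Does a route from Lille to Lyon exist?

Lille has no edges, so nothing is reachable from it.

No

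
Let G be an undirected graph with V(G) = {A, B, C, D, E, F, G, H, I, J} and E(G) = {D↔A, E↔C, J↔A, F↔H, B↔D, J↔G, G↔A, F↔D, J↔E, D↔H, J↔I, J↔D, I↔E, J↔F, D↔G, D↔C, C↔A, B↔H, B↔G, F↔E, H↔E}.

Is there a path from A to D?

Yes

Explore from A.
Distance 1: reach C, D, G, J.
Found D.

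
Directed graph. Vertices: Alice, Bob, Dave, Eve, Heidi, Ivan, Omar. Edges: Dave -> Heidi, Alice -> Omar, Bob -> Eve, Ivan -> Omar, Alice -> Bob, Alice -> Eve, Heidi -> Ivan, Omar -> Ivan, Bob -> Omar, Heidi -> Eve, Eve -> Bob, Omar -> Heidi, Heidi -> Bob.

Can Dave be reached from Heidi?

Explore from Heidi.
Distance 1: reach Bob, Eve, Ivan.
Distance 2: reach Omar.
The search from Heidi is exhausted; no directed path reaches Dave.

No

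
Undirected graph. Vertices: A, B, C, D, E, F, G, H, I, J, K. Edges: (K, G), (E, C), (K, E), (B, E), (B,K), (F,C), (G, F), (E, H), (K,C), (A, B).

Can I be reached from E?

No

Explore from E.
Distance 1: reach B, C, H, K.
Distance 2: reach A, F, G.
The search is exhausted without reaching I; it lies in a different component.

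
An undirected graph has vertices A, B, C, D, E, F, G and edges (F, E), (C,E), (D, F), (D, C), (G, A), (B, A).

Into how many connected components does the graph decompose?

From A: component {A, B, G}.
From C: component {C, D, E, F}.
That's 2 components.

2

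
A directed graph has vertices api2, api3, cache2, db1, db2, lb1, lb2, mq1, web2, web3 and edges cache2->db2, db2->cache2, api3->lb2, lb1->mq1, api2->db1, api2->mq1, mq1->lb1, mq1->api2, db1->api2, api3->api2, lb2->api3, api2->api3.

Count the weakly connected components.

4

From api2: component {api2, api3, db1, lb1, lb2, mq1}.
From cache2: component {cache2, db2}.
From web2: component {web2}.
From web3: component {web3}.
That's 4 components.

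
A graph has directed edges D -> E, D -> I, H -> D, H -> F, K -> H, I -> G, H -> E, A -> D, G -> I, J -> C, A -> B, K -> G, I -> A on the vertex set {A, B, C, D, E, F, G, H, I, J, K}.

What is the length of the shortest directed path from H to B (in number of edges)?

4

Distance 0: H.
Distance 1: D, E, F.
Distance 2: I.
Distance 3: A, G.
Distance 4: B — contains B.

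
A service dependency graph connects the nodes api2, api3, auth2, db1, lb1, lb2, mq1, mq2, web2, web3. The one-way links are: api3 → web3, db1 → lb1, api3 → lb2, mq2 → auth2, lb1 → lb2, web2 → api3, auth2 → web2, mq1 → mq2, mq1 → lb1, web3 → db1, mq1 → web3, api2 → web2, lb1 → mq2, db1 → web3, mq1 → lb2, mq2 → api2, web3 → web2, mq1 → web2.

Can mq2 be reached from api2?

Explore from api2.
Distance 1: reach web2.
Distance 2: reach api3.
Distance 3: reach lb2, web3.
Distance 4: reach db1.
Distance 5: reach lb1.
Distance 6: reach mq2.
Found mq2.

Yes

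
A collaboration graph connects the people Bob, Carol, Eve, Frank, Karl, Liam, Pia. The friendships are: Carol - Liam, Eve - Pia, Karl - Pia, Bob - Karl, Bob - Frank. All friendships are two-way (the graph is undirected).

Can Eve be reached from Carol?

Explore from Carol.
Distance 1: reach Liam.
The search is exhausted without reaching Eve; it lies in a different component.

No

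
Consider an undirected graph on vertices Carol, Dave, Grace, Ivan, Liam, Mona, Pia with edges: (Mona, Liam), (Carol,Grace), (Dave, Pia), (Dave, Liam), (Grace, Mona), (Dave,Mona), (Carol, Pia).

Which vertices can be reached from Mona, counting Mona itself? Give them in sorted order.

Start at Mona.
Its neighbours: Dave, Grace, Liam.
Then their neighbours: Carol, Pia.
Nothing further is reachable.

Carol, Dave, Grace, Liam, Mona, Pia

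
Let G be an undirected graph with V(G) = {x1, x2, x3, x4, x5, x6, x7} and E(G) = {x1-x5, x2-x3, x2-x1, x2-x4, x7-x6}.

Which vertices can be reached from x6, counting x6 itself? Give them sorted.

x6, x7

Start at x6.
Its neighbours: x7.
Nothing further is reachable.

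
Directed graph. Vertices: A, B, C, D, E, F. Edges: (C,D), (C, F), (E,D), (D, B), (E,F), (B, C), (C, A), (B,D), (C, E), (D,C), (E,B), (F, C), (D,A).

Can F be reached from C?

Explore from C.
Distance 1: reach A, D, E, F.
Found F.

Yes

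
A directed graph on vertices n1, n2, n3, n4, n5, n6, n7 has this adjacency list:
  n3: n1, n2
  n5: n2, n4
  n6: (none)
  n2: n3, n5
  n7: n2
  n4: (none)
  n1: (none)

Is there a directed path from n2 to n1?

Explore from n2.
Distance 1: reach n3, n5.
Distance 2: reach n1, n4.
Found n1.

Yes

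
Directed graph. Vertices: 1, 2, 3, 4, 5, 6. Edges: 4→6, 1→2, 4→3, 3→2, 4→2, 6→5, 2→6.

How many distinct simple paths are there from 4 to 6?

3

4→2→6
4→3→2→6
4→6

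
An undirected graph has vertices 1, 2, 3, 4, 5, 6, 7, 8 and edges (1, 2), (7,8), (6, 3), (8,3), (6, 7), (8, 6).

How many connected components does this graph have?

4

From 1: component {1, 2}.
From 3: component {3, 6, 7, 8}.
From 4: component {4}.
From 5: component {5}.
That's 4 components.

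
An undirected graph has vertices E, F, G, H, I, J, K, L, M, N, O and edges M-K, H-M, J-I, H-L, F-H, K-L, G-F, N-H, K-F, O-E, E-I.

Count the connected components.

2

From E: component {E, I, J, O}.
From F: component {F, G, H, K, L, M, N}.
That's 2 components.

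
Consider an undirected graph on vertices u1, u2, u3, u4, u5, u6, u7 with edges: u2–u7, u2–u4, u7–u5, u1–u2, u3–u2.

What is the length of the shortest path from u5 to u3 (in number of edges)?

3

Distance 0: u5.
Distance 1: u7.
Distance 2: u2.
Distance 3: u1, u3, u4 — contains u3.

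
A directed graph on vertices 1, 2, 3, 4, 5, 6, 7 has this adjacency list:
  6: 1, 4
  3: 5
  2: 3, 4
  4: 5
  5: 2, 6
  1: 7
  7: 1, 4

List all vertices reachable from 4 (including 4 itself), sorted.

1, 2, 3, 4, 5, 6, 7

Start at 4.
Its neighbours: 5.
Then their neighbours: 2, 6.
Then next layer: 1, 3.
Then next layer: 7.
Every vertex is now reached.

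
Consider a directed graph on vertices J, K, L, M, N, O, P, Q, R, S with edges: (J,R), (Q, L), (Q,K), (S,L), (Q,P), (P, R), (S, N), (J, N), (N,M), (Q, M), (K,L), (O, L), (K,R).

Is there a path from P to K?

No

Explore from P.
Distance 1: reach R.
The search from P is exhausted; no directed path reaches K.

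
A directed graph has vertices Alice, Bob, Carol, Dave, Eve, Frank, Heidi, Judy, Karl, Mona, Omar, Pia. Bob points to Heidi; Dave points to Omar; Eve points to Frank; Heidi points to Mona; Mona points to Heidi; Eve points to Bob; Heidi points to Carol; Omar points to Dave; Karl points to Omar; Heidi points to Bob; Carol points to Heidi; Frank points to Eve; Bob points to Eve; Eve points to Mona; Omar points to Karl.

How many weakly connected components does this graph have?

5

From Alice: component {Alice}.
From Bob: component {Bob, Carol, Eve, Frank, Heidi, Mona}.
From Dave: component {Dave, Karl, Omar}.
From Judy: component {Judy}.
From Pia: component {Pia}.
That's 5 components.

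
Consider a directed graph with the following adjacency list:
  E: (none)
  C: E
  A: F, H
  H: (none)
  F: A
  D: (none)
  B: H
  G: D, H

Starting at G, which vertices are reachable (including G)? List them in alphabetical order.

Start at G.
Its neighbours: D, H.
Nothing further is reachable.

D, G, H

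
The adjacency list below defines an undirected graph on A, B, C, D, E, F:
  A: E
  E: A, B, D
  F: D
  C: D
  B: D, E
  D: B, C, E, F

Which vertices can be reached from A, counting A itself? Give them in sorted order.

A, B, C, D, E, F

Start at A.
Its neighbours: E.
Then their neighbours: B, D.
Then next layer: C, F.
Every vertex is now reached.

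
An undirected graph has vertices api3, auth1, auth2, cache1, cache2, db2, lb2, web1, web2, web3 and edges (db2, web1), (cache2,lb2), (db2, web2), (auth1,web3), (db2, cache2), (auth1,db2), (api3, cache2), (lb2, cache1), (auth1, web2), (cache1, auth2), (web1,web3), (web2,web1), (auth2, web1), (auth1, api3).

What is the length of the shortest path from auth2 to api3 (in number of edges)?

Distance 0: auth2.
Distance 1: cache1, web1.
Distance 2: db2, lb2, web2, web3.
Distance 3: auth1, cache2.
Distance 4: api3 — contains api3.

4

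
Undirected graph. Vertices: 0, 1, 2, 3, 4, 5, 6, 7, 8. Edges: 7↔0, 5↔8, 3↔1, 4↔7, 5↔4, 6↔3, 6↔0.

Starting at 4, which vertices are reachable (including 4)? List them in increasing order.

Start at 4.
Its neighbours: 5, 7.
Then their neighbours: 0, 8.
Then next layer: 6.
Then next layer: 3.
Then next layer: 1.
Nothing further is reachable.

0, 1, 3, 4, 5, 6, 7, 8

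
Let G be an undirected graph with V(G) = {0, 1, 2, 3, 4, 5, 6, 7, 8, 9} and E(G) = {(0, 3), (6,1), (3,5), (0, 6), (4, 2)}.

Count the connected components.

From 0: component {0, 1, 3, 5, 6}.
From 2: component {2, 4}.
From 7: component {7}.
From 8: component {8}.
From 9: component {9}.
That's 5 components.

5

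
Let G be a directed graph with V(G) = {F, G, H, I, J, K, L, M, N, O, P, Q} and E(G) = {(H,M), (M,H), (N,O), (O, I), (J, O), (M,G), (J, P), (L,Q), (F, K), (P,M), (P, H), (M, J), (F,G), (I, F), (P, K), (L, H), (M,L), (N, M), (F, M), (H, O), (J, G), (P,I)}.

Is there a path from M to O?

Yes

Explore from M.
Distance 1: reach G, H, J, L.
Distance 2: reach O, P, Q.
Found O.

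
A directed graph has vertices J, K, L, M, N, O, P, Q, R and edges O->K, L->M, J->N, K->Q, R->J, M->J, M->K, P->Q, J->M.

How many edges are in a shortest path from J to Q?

3

Distance 0: J.
Distance 1: M, N.
Distance 2: K.
Distance 3: Q — contains Q.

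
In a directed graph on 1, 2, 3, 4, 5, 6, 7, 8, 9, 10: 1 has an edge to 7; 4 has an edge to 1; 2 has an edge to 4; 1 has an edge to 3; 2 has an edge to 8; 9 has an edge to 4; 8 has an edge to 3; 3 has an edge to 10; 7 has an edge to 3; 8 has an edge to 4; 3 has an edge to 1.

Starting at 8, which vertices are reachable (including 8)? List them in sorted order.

1, 3, 4, 7, 8, 10

Start at 8.
Its neighbours: 3, 4.
Then their neighbours: 1, 10.
Then next layer: 7.
Nothing further is reachable.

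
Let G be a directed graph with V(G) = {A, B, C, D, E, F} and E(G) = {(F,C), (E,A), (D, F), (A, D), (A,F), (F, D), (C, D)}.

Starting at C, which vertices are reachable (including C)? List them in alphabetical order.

Start at C.
Its neighbours: D.
Then their neighbours: F.
Nothing further is reachable.

C, D, F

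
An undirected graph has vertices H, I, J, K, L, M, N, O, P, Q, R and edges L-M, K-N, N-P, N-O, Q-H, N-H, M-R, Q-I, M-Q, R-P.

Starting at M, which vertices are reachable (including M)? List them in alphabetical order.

Start at M.
Its neighbours: L, Q, R.
Then their neighbours: H, I, P.
Then next layer: N.
Then next layer: K, O.
Nothing further is reachable.

H, I, K, L, M, N, O, P, Q, R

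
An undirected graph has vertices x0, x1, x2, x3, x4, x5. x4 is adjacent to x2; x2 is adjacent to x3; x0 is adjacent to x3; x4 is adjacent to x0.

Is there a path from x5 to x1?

No

x5 has no edges, so nothing is reachable from it.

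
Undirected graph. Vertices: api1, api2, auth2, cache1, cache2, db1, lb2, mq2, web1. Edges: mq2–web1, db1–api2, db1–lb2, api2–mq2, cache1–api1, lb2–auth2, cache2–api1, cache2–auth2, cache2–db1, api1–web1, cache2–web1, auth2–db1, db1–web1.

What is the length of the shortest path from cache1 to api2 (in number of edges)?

Distance 0: cache1.
Distance 1: api1.
Distance 2: cache2, web1.
Distance 3: auth2, db1, mq2.
Distance 4: api2, lb2 — contains api2.

4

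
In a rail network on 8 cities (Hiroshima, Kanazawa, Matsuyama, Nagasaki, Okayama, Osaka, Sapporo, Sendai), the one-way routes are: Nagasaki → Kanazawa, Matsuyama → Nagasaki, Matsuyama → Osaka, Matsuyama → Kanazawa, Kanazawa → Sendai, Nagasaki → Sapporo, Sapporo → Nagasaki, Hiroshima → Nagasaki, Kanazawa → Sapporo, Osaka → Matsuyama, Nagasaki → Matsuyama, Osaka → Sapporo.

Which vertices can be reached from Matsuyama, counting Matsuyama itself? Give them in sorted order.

Start at Matsuyama.
Its neighbours: Kanazawa, Nagasaki, Osaka.
Then their neighbours: Sapporo, Sendai.
Nothing further is reachable.

Kanazawa, Matsuyama, Nagasaki, Osaka, Sapporo, Sendai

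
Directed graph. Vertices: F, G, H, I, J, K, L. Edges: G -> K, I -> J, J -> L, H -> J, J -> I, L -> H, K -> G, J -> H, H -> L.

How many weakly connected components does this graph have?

From F: component {F}.
From G: component {G, K}.
From H: component {H, I, J, L}.
That's 3 components.

3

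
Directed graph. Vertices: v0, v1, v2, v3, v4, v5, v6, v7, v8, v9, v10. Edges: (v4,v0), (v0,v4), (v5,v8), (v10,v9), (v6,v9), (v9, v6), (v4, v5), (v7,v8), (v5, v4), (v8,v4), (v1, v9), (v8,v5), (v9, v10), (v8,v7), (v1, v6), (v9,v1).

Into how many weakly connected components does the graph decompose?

From v0: component {v0, v4, v5, v7, v8}.
From v1: component {v1, v6, v9, v10}.
From v2: component {v2}.
From v3: component {v3}.
That's 4 components.

4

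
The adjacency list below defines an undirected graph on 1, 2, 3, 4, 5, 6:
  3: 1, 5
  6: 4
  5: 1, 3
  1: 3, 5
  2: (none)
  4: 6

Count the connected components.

From 1: component {1, 3, 5}.
From 2: component {2}.
From 4: component {4, 6}.
That's 3 components.

3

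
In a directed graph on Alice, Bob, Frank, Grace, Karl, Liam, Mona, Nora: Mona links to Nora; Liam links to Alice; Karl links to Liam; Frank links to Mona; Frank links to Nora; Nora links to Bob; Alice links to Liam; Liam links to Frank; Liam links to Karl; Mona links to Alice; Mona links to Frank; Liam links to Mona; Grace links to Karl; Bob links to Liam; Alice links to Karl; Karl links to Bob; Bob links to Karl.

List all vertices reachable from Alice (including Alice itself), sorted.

Start at Alice.
Its neighbours: Karl, Liam.
Then their neighbours: Bob, Frank, Mona.
Then next layer: Nora.
Nothing further is reachable.

Alice, Bob, Frank, Karl, Liam, Mona, Nora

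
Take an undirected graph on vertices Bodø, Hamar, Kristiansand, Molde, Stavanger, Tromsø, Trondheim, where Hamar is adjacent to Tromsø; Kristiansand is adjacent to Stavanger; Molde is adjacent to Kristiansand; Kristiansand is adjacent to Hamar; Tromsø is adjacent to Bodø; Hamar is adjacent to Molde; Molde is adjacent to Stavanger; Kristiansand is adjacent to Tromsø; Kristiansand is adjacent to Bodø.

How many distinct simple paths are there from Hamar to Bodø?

8

Hamar–Kristiansand–Bodø
Hamar–Kristiansand–Tromsø–Bodø
Hamar–Molde–Kristiansand–Bodø
Hamar–Molde–Kristiansand–Tromsø–Bodø
Hamar–Molde–Stavanger–Kristiansand–Bodø
Hamar–Molde–Stavanger–Kristiansand–Tromsø–Bodø
Hamar–Tromsø–Bodø
Hamar–Tromsø–Kristiansand–Bodø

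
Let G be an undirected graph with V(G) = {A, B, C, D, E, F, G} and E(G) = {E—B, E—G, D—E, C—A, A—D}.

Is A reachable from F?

F has no edges, so nothing is reachable from it.

No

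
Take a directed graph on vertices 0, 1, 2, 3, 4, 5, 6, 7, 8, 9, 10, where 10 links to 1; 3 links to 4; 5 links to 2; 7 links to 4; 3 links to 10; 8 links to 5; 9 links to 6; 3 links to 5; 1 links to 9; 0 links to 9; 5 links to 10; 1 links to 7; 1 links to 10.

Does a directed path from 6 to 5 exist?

6 has no outgoing edges, so nothing is reachable from it.

No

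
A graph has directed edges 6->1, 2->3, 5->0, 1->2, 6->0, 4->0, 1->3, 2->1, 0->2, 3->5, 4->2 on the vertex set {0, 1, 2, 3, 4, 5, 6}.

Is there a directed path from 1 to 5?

Yes

Explore from 1.
Distance 1: reach 2, 3.
Distance 2: reach 5.
Found 5.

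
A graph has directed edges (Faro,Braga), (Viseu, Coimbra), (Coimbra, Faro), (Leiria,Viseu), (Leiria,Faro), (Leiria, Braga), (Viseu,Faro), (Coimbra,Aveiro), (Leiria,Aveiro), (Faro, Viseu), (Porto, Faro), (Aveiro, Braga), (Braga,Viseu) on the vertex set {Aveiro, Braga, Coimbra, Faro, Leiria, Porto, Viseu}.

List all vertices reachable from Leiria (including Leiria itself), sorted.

Start at Leiria.
Its neighbours: Aveiro, Braga, Faro, Viseu.
Then their neighbours: Coimbra.
Nothing further is reachable.

Aveiro, Braga, Coimbra, Faro, Leiria, Viseu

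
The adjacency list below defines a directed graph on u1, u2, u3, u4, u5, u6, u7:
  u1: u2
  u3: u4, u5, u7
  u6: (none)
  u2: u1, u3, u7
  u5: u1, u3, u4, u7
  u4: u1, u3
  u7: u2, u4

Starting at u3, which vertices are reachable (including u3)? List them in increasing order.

Start at u3.
Its neighbours: u4, u5, u7.
Then their neighbours: u1, u2.
Nothing further is reachable.

u1, u2, u3, u4, u5, u7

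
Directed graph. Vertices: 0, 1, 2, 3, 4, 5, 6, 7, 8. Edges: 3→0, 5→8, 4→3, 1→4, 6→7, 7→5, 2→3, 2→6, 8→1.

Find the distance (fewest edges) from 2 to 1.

5

Distance 0: 2.
Distance 1: 3, 6.
Distance 2: 0, 7.
Distance 3: 5.
Distance 4: 8.
Distance 5: 1 — contains 1.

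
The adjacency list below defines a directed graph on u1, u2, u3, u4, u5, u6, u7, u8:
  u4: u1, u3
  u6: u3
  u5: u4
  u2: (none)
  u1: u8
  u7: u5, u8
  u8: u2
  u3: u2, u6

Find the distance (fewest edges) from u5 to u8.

Distance 0: u5.
Distance 1: u4.
Distance 2: u1, u3.
Distance 3: u2, u6, u8 — contains u8.

3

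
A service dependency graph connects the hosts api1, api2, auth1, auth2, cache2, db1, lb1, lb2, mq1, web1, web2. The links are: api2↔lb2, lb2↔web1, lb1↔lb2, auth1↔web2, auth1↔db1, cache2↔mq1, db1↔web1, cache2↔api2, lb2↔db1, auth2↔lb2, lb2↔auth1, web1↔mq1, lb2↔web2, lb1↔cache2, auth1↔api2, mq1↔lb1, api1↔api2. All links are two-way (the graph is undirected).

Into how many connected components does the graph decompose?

1

From api1: component {api1, api2, auth1, auth2, cache2, db1, lb1, lb2, mq1, web1, web2}.
That's 1 component.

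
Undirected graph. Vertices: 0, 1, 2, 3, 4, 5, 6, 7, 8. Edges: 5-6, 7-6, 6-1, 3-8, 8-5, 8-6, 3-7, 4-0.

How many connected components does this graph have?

3

From 0: component {0, 4}.
From 1: component {1, 3, 5, 6, 7, 8}.
From 2: component {2}.
That's 3 components.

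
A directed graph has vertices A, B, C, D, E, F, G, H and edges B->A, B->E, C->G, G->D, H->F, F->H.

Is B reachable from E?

E has no outgoing edges, so nothing is reachable from it.

No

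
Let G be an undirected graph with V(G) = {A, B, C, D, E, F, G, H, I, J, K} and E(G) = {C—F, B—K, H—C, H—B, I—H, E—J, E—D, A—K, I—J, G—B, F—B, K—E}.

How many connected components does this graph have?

1

From A: component {A, B, C, D, E, F, G, H, I, J, K}.
That's 1 component.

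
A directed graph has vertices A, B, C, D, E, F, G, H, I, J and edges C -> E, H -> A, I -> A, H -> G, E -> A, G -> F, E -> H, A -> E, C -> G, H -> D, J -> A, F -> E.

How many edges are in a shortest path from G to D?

Distance 0: G.
Distance 1: F.
Distance 2: E.
Distance 3: A, H.
Distance 4: D — contains D.

4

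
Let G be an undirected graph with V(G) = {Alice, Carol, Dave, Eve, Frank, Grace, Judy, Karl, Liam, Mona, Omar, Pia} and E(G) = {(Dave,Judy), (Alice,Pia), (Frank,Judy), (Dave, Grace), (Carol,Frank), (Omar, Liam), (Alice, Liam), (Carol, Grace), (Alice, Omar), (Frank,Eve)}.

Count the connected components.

From Alice: component {Alice, Liam, Omar, Pia}.
From Carol: component {Carol, Dave, Eve, Frank, Grace, Judy}.
From Karl: component {Karl}.
From Mona: component {Mona}.
That's 4 components.

4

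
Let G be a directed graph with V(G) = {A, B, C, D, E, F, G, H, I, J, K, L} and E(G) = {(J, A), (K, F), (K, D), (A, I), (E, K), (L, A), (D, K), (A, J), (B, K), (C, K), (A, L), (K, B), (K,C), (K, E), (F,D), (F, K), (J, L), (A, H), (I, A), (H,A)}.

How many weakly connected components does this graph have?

3

From A: component {A, H, I, J, L}.
From B: component {B, C, D, E, F, K}.
From G: component {G}.
That's 3 components.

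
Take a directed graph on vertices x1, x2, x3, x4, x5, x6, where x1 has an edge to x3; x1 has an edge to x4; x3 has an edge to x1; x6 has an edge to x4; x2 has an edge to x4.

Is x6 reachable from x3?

Explore from x3.
Distance 1: reach x1.
Distance 2: reach x4.
The search from x3 is exhausted; no directed path reaches x6.

No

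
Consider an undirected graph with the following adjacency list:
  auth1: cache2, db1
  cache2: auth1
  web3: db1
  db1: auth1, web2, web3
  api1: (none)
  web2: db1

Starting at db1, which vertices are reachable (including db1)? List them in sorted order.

auth1, cache2, db1, web2, web3

Start at db1.
Its neighbours: auth1, web2, web3.
Then their neighbours: cache2.
Nothing further is reachable.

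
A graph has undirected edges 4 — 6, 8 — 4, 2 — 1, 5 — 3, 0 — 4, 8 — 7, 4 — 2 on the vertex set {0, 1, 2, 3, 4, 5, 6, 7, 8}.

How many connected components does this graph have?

From 0: component {0, 1, 2, 4, 6, 7, 8}.
From 3: component {3, 5}.
That's 2 components.

2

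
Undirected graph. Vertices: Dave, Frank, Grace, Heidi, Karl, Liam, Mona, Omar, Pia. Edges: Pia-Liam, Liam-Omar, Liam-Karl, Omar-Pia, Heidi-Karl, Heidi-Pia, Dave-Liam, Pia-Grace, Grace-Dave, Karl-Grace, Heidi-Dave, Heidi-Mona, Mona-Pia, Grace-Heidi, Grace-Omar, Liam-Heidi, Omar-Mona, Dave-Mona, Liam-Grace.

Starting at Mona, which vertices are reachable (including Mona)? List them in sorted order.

Dave, Grace, Heidi, Karl, Liam, Mona, Omar, Pia

Start at Mona.
Its neighbours: Dave, Heidi, Omar, Pia.
Then their neighbours: Grace, Karl, Liam.
Nothing further is reachable.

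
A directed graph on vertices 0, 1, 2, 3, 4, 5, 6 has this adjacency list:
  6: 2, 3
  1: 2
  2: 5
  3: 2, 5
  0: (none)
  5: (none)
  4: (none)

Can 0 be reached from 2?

Explore from 2.
Distance 1: reach 5.
The search from 2 is exhausted; no directed path reaches 0.

No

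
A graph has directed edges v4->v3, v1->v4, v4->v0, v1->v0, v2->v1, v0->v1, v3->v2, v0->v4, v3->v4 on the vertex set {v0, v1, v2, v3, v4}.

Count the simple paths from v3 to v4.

3

v3→v2→v1→v0→v4
v3→v2→v1→v4
v3→v4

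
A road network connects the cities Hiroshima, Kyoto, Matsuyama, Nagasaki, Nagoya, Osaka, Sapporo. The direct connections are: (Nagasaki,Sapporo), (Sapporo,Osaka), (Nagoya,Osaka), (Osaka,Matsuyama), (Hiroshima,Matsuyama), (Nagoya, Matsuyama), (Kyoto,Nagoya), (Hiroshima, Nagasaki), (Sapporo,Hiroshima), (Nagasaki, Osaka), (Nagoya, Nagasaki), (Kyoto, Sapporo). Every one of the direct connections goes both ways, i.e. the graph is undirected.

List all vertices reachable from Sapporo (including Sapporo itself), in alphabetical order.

Hiroshima, Kyoto, Matsuyama, Nagasaki, Nagoya, Osaka, Sapporo

Start at Sapporo.
Its neighbours: Hiroshima, Kyoto, Nagasaki, Osaka.
Then their neighbours: Matsuyama, Nagoya.
Every vertex is now reached.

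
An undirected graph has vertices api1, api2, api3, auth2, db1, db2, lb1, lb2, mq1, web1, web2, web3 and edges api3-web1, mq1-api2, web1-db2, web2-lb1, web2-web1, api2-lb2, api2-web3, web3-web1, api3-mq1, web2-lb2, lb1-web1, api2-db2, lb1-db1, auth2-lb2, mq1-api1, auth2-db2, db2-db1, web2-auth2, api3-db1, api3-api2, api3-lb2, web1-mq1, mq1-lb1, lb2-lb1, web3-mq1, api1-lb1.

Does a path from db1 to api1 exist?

Explore from db1.
Distance 1: reach api3, db2, lb1.
Distance 2: reach api1, api2, auth2, lb2, mq1, web1, web2.
Found api1.

Yes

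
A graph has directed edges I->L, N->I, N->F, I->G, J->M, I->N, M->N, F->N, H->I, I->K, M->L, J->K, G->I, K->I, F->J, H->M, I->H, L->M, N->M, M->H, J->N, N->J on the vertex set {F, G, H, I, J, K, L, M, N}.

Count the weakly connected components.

1

From F: component {F, G, H, I, J, K, L, M, N}.
That's 1 component.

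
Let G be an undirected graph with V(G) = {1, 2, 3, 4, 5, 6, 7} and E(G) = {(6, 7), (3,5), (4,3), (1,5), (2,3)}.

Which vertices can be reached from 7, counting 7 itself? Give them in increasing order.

Start at 7.
Its neighbours: 6.
Nothing further is reachable.

6, 7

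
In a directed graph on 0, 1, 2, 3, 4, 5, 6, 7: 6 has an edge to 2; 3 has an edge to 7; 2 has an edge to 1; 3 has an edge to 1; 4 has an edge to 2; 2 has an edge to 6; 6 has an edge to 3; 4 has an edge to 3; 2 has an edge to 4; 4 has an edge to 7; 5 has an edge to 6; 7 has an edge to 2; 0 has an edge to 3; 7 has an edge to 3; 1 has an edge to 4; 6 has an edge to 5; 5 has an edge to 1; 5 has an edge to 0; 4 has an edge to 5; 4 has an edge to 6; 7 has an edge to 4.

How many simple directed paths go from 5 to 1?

11

5→0→3→1
5→0→3→7→2→1
5→0→3→7→4→2→1
5→0→3→7→4→6→2→1
5→1
5→6→2→1
5→6→2→4→3→1
5→6→2→4→7→3→1
5→6→3→1
5→6→3→7→2→1
5→6→3→7→4→2→1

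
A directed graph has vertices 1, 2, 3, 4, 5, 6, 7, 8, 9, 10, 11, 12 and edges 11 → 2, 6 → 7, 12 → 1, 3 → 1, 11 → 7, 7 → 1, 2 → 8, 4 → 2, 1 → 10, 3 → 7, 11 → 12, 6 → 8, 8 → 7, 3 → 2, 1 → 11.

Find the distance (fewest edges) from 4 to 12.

Distance 0: 4.
Distance 1: 2.
Distance 2: 8.
Distance 3: 7.
Distance 4: 1.
Distance 5: 10, 11.
Distance 6: 12 — contains 12.

6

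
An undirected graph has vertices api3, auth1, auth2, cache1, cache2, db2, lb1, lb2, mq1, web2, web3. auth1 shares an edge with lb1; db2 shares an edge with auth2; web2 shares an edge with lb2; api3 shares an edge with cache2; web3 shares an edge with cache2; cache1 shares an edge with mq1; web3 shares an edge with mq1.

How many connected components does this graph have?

From api3: component {api3, cache1, cache2, mq1, web3}.
From auth1: component {auth1, lb1}.
From auth2: component {auth2, db2}.
From lb2: component {lb2, web2}.
That's 4 components.

4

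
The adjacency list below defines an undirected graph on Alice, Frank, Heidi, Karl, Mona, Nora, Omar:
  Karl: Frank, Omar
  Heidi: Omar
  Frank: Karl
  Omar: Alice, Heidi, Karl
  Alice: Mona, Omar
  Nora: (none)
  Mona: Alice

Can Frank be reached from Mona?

Explore from Mona.
Distance 1: reach Alice.
Distance 2: reach Omar.
Distance 3: reach Heidi, Karl.
Distance 4: reach Frank.
Found Frank.

Yes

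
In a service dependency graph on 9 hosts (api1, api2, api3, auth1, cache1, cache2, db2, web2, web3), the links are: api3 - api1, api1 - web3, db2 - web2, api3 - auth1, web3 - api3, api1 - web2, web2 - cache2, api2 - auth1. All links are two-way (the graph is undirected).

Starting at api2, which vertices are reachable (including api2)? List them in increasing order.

api1, api2, api3, auth1, cache2, db2, web2, web3

Start at api2.
Its neighbours: auth1.
Then their neighbours: api3.
Then next layer: api1, web3.
Then next layer: web2.
Then next layer: cache2, db2.
Nothing further is reachable.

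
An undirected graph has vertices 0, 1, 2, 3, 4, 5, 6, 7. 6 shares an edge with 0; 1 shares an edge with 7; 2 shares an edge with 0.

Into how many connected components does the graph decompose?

From 0: component {0, 2, 6}.
From 1: component {1, 7}.
From 3: component {3}.
From 4: component {4}.
From 5: component {5}.
That's 5 components.

5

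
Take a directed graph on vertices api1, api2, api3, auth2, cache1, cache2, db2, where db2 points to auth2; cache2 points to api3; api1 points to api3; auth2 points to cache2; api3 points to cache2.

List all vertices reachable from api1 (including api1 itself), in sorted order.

Start at api1.
Its neighbours: api3.
Then their neighbours: cache2.
Nothing further is reachable.

api1, api3, cache2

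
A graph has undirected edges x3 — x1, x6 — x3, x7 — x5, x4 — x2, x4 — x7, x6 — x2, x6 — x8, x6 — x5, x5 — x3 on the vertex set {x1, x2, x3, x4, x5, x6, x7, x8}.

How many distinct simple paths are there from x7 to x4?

3

x7–x4
x7–x5–x3–x6–x2–x4
x7–x5–x6–x2–x4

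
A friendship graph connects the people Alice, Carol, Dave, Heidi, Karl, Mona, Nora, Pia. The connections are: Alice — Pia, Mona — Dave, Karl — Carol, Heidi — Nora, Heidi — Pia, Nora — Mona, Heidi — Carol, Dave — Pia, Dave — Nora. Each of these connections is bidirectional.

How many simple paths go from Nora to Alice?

Nora–Dave–Pia–Alice
Nora–Heidi–Pia–Alice
Nora–Mona–Dave–Pia–Alice

3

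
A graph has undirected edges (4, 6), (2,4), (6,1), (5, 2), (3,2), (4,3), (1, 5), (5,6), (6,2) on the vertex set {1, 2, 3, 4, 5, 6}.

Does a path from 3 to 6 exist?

Yes

Explore from 3.
Distance 1: reach 2, 4.
Distance 2: reach 5, 6.
Found 6.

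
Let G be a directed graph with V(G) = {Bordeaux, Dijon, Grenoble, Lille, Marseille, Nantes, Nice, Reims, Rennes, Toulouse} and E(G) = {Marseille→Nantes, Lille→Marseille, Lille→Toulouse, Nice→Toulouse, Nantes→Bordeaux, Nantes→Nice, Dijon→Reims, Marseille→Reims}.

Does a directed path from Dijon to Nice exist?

Explore from Dijon.
Distance 1: reach Reims.
The search from Dijon is exhausted; no directed path reaches Nice.

No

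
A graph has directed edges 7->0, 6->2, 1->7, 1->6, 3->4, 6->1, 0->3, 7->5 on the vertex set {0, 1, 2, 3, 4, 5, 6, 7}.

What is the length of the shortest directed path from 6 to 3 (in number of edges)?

4

Distance 0: 6.
Distance 1: 1, 2.
Distance 2: 7.
Distance 3: 0, 5.
Distance 4: 3 — contains 3.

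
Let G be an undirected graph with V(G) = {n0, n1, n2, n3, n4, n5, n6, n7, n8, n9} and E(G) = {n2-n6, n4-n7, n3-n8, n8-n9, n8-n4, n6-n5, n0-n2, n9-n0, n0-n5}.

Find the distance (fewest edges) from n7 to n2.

5

Distance 0: n7.
Distance 1: n4.
Distance 2: n8.
Distance 3: n3, n9.
Distance 4: n0.
Distance 5: n2, n5 — contains n2.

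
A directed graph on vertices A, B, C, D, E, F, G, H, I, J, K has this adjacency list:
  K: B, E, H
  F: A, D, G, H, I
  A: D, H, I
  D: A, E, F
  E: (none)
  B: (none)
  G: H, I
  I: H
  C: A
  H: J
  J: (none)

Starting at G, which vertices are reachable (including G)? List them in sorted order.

G, H, I, J

Start at G.
Its neighbours: H, I.
Then their neighbours: J.
Nothing further is reachable.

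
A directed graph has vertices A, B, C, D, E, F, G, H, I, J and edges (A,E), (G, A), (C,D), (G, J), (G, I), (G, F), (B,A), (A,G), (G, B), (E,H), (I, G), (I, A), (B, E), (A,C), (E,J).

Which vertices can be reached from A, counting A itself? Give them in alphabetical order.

Start at A.
Its neighbours: C, E, G.
Then their neighbours: B, D, F, H, I, J.
Every vertex is now reached.

A, B, C, D, E, F, G, H, I, J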